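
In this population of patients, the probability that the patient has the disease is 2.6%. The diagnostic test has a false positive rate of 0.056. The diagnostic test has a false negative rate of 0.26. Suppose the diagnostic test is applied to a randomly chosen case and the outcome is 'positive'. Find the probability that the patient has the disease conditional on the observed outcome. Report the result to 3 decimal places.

P(H | E) ≈ 0.261

Write H for 'the patient has the disease'. Prior odds H:¬H = 0.026/0.974 = 0.026694. For the 'positive' outcome, the likelihood ratio is 0.74/0.056 = 13.214.
Posterior odds = 0.026694 × 13.214 = 0.35274, so P(H|E) = 0.35274/(1+0.35274) = 0.261.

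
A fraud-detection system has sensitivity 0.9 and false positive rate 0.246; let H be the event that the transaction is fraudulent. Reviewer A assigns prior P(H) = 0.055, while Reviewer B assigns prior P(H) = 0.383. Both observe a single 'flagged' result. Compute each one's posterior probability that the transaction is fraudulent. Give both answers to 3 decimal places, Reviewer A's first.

P('+'|H) = 0.9, P('+'|¬H) = 0.246.
Reviewer A: numerator 0.9·0.055 = 0.049500; evidence = 0.049500+0.246·0.945 = 0.28197; posterior = 0.176.
Reviewer B: numerator 0.9·0.383 = 0.34470; evidence = 0.34470+0.246·0.617 = 0.49648; posterior = 0.694.

Reviewer A: 0.176; Reviewer B: 0.694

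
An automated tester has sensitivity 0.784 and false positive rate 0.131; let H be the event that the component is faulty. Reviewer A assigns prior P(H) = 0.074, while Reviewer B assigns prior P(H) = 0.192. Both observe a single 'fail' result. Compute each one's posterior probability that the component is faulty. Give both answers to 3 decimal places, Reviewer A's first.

Reviewer A: 0.324; Reviewer B: 0.587

P('+'|H) = 0.784, P('+'|¬H) = 0.131.
Reviewer A: numerator 0.784·0.074 = 0.058016; evidence = 0.058016+0.131·0.926 = 0.17932; posterior = 0.324.
Reviewer B: numerator 0.784·0.192 = 0.15053; evidence = 0.15053+0.131·0.808 = 0.25638; posterior = 0.587.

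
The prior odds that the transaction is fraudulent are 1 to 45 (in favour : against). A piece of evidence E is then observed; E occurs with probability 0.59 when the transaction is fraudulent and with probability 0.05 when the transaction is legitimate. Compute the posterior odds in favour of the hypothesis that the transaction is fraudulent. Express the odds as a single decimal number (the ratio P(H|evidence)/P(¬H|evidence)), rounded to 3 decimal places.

Posterior odds ≈ 0.262

Prior odds = 1/45 = 0.022222.
Likelihood ratio for E = 0.59/0.05 = 11.800.
Posterior odds = prior odds × LR = 0.26222.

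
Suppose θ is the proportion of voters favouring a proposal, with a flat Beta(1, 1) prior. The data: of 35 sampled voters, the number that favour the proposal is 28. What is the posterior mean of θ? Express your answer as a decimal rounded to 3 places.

The binomial likelihood is conjugate to the Beta prior: with 28 successes and 7 failures, the posterior is Beta(1+28, 1+7) = Beta(29, 8).
Posterior mean = α/(α+β) = 29/37 = 0.784.

Posterior mean ≈ 0.784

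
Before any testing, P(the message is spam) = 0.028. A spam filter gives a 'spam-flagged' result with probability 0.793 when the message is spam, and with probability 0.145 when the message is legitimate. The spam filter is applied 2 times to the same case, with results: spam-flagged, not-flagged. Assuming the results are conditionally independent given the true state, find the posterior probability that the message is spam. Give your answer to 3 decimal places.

Posterior P(H) ≈ 0.037

Let H be the event that the message is spam; start with P(H) = 0.028. P('spam-flagged'|H) = 0.793, P('spam-flagged'|¬H) = 0.145.
Update on result 1 ('spam-flagged'): P(H) ← 0.793·0.0280 / (0.793·0.0280 + 0.145·0.9720) = 0.022204/0.16314 = 0.1361.
Update on result 2 ('not-flagged'): P(H) ← 0.207·0.1361 / (0.207·0.1361 + 0.855·0.8639) = 0.028173/0.76681 = 0.0367.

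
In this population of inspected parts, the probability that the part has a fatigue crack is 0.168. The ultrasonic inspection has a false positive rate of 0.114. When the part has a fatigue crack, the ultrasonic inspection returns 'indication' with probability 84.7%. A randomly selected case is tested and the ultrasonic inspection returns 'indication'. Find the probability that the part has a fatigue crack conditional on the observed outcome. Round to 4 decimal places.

Let H be the event that the part has a fatigue crack. P(H) = 0.168, so P(¬H) = 0.832. With E the 'indication' result, P(E|H) = 0.847 and P(E|¬H) = 0.114.
P(E) = 0.847·0.168 + 0.114·0.832 = 0.14230 + 0.094848 = 0.23714.
By Bayes' theorem, P(H|E) = 0.14230 / 0.23714 = 0.6000.

P(H | E) ≈ 0.6000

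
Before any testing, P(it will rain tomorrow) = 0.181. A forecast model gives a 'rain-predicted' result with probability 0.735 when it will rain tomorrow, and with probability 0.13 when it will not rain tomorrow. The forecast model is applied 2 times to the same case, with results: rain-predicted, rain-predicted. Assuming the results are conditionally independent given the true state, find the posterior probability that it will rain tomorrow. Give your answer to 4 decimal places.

With H the event that it will rain tomorrow, the joint likelihood of the observed sequence is P(data|H) = 0.735·0.735 = 0.54022 and P(data|¬H) = 0.13·0.13 = 0.016900.
Bayes: P(H|data) = 0.181·0.54022 / (0.181·0.54022 + 0.819·0.016900) = 0.097781/0.11162 = 0.8760.

Posterior P(H) ≈ 0.8760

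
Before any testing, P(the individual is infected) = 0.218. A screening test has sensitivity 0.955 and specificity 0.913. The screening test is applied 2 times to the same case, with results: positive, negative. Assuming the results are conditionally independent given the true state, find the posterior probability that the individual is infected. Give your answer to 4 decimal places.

Posterior P(H) ≈ 0.1311

Let H be the event that the individual is infected; start with P(H) = 0.218. P('positive'|H) = 0.955, P('positive'|¬H) = 0.087.
Update on result 1 ('positive'): P(H) ← 0.955·0.2180 / (0.955·0.2180 + 0.087·0.7820) = 0.20819/0.27622 = 0.7537.
Update on result 2 ('negative'): P(H) ← 0.045·0.7537 / (0.045·0.7537 + 0.913·0.2463) = 0.033916/0.25879 = 0.1311.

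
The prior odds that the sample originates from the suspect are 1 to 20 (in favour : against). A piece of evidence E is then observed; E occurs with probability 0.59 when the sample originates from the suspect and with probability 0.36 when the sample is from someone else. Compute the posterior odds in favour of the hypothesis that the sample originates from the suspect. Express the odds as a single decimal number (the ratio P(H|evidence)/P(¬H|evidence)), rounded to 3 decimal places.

Posterior odds ≈ 0.082

Prior odds = 1/20 = 0.050000. In log-odds, ln(0.050000) = -2.9957.
Add log likelihood ratio: ln(1.6389) = 0.49402.
Posterior log-odds = -2.5017, so posterior odds = exp(-2.5017) = 0.081944.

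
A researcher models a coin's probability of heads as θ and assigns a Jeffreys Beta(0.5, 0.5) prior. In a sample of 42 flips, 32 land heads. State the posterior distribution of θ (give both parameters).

The binomial likelihood is conjugate to the Beta prior: with 32 successes and 10 failures, the posterior is Beta(0.5+32, 0.5+10) = Beta(32.5, 10.5).

Posterior: Beta(32.5, 10.5)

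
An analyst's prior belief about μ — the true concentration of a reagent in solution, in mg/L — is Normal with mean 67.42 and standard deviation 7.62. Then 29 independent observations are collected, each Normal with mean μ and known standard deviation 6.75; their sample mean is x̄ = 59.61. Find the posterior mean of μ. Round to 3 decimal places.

Posterior mean ≈ 59.816

Prior precision 1/τ₀² = 1/7.62² = 0.0172223; data precision n/σ² = 29/6.75² = 0.636488.
Posterior precision = 0.0172223 + 0.636488 = 0.653711.
Posterior mean = (0.0172223·67.42 + 0.636488·59.61) / 0.653711 = 59.816.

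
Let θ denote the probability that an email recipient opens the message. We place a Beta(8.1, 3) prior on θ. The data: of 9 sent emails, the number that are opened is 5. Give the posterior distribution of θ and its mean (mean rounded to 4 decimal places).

The binomial likelihood is conjugate to the Beta prior: with 5 successes and 4 failures, the posterior is Beta(8.1+5, 3+4) = Beta(13.1, 7).
Posterior mean = α/(α+β) = 13.1/20.1 = 0.6517.

Posterior: Beta(13.1, 7); mean ≈ 0.6517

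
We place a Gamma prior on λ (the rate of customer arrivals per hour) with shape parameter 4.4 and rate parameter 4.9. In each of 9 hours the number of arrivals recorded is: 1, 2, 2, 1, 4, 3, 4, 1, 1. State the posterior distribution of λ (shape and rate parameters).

The Poisson likelihood adds the total count to the shape and the number of exposure periods to the rate. Here ∑xᵢ = 19 and n = 9, so shape 4.4→23.4 and rate 4.9→13.9.

Posterior: Gamma(shape=23.4, rate=13.9)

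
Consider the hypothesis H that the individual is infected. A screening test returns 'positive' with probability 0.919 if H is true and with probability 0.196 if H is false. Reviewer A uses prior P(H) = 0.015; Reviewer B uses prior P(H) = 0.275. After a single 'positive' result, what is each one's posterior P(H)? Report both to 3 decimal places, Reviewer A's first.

The likelihood ratio for a 'positive' result is 0.919/0.196 = 4.6888.
Reviewer A: prior odds 0.015/0.985 = 0.015228; posterior odds 0.071403; posterior probability 0.067.
Reviewer B: prior odds 0.275/0.725 = 0.37931; posterior odds 1.7785; posterior probability 0.640.

Reviewer A: 0.067; Reviewer B: 0.640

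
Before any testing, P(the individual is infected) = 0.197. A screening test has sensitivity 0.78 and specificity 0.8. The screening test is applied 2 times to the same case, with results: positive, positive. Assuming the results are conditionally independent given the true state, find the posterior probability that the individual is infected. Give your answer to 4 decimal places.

Let H be the event that the individual is infected; start with P(H) = 0.197. P('positive'|H) = 0.78, P('positive'|¬H) = 0.2.
Update on result 1 ('positive'): P(H) ← 0.78·0.1970 / (0.78·0.1970 + 0.2·0.8030) = 0.15366/0.31426 = 0.4890.
Update on result 2 ('positive'): P(H) ← 0.78·0.4890 / (0.78·0.4890 + 0.2·0.5110) = 0.38139/0.48360 = 0.7886.

Posterior P(H) ≈ 0.7886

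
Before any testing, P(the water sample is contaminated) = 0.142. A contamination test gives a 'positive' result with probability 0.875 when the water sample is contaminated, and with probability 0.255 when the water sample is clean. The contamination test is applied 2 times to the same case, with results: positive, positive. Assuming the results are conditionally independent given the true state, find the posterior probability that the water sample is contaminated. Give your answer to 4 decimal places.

Posterior P(H) ≈ 0.6609

With H the event that the water sample is contaminated, the joint likelihood of the observed sequence is P(data|H) = 0.875·0.875 = 0.76562 and P(data|¬H) = 0.255·0.255 = 0.065025.
Bayes: P(H|data) = 0.142·0.76562 / (0.142·0.76562 + 0.858·0.065025) = 0.10872/0.16451 = 0.6609.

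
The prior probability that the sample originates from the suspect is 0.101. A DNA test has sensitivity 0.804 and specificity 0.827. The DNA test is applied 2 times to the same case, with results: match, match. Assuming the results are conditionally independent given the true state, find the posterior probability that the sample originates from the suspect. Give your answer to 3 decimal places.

With H the event that the sample originates from the suspect, the joint likelihood of the observed sequence is P(data|H) = 0.804·0.804 = 0.64642 and P(data|¬H) = 0.173·0.173 = 0.029929.
Bayes: P(H|data) = 0.101·0.64642 / (0.101·0.64642 + 0.899·0.029929) = 0.065288/0.092194 = 0.7082.

Posterior P(H) ≈ 0.708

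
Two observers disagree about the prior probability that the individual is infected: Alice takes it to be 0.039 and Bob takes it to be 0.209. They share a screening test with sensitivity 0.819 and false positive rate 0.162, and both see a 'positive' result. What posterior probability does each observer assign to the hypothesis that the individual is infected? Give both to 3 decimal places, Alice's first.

Alice: 0.170; Bob: 0.572

P('+'|H) = 0.819, P('+'|¬H) = 0.162.
Alice: numerator 0.819·0.039 = 0.031941; evidence = 0.031941+0.162·0.961 = 0.18762; posterior = 0.170.
Bob: numerator 0.819·0.209 = 0.17117; evidence = 0.17117+0.162·0.791 = 0.29931; posterior = 0.572.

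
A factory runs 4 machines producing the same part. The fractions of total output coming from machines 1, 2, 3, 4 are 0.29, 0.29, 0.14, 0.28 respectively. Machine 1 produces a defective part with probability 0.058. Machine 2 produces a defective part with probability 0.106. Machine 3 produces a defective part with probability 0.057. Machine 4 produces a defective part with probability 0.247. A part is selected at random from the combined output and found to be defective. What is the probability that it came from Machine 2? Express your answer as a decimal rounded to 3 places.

P(defective|M1) = 0.058; P(defective|M2) = 0.106; P(defective|M3) = 0.057; P(defective|M4) = 0.247.
Prior × likelihood for each source: 0.29·0.058=0.01682, 0.29·0.106=0.03074, 0.14·0.057=0.007980, 0.28·0.247=0.06916. Summing gives P(defective) = 0.12470.
P(Machine 2 | defective) = 0.03074 / 0.12470 = 0.247.

Posterior probability ≈ 0.247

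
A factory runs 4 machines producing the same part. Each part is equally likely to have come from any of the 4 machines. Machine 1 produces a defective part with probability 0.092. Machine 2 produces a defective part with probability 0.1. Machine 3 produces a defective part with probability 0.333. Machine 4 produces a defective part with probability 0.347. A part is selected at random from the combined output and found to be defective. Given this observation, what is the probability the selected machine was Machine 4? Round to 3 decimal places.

Posterior probability ≈ 0.398

Tabulate prior·likelihood by source: [1] prior 0.25, lik 0.092, product 0.02300; [2] prior 0.25, lik 0.1, product 0.02500; [3] prior 0.25, lik 0.333, product 0.08325; [4] prior 0.25, lik 0.347, product 0.08675.
Normalizing constant = 0.21800; the posterior for Machine 4 is its product over the sum, 0.08675/0.21800 = 0.398.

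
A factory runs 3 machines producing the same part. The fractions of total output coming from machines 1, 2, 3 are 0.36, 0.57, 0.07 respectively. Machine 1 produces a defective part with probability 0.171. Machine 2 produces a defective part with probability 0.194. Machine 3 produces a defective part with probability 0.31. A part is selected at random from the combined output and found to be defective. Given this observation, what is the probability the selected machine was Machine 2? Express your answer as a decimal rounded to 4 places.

P(defective|M1) = 0.171; P(defective|M2) = 0.194; P(defective|M3) = 0.31.
Prior × likelihood for each source: 0.36·0.171=0.06156, 0.57·0.194=0.1106, 0.07·0.31=0.02170. Summing gives P(defective) = 0.19384.
P(Machine 2 | defective) = 0.1106 / 0.19384 = 0.5705.

Posterior probability ≈ 0.5705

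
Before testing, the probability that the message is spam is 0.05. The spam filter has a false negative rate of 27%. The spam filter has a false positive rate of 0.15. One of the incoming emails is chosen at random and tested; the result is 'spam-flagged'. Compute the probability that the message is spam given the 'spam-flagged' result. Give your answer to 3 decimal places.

P(H | E) ≈ 0.204

Let H be the event that the message is spam. P(H) = 0.05, so P(¬H) = 0.95. With E the 'spam-flagged' result, P(E|H) = 0.73 and P(E|¬H) = 0.15.
P(E) = 0.73·0.05 + 0.15·0.95 = 0.036500 + 0.14250 = 0.17900.
By Bayes' theorem, P(H|E) = 0.036500 / 0.17900 = 0.204.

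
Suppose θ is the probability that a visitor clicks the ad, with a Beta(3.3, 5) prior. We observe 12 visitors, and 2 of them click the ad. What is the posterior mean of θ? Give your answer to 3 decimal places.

The binomial likelihood is conjugate to the Beta prior: with 2 successes and 10 failures, the posterior is Beta(3.3+2, 5+10) = Beta(5.3, 15).
Posterior mean = α/(α+β) = 5.3/20.3 = 0.261.

Posterior mean ≈ 0.261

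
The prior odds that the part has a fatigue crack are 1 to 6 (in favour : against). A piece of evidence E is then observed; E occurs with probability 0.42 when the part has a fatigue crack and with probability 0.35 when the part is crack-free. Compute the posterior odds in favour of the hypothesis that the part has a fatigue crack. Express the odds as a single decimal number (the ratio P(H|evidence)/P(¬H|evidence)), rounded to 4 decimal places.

Prior odds = 1/6 = 0.16667. In log-odds, ln(0.16667) = -1.7918.
Add log likelihood ratio: ln(1.2000) = 0.18232.
Posterior log-odds = -1.6094, so posterior odds = exp(-1.6094) = 0.20000.

Posterior odds ≈ 0.2000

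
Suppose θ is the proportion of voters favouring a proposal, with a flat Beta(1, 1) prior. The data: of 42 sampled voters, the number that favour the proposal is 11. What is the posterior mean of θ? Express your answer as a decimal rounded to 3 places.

Observing 11 successes and 31 failures updates Beta(1, 1) by adding the success and failure counts to the two shape parameters: α = 1+11 = 12, β = 1+31 = 32.
E[θ | data] = 12/(12+32) = 0.273.

Posterior mean ≈ 0.273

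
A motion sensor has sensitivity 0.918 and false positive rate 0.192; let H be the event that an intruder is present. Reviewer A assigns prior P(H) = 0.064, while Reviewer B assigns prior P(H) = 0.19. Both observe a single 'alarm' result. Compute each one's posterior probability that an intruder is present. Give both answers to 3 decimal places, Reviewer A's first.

The likelihood ratio for an 'alarm' result is 0.918/0.192 = 4.7812.
Reviewer A: prior odds 0.064/0.936 = 0.068376; posterior odds 0.32692; posterior probability 0.246.
Reviewer B: prior odds 0.19/0.81 = 0.23457; posterior odds 1.1215; posterior probability 0.529.

Reviewer A: 0.246; Reviewer B: 0.529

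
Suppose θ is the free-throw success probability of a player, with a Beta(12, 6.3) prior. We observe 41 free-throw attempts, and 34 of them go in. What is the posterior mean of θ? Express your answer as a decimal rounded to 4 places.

The binomial likelihood is conjugate to the Beta prior: with 34 successes and 7 failures, the posterior is Beta(12+34, 6.3+7) = Beta(46, 13.3).
E[θ | data] = 46/(46+13.3) = 0.7757.

Posterior mean ≈ 0.7757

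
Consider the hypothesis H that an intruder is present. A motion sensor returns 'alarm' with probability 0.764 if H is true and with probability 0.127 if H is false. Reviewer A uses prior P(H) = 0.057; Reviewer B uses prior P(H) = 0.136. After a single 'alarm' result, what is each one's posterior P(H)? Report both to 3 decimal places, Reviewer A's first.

P('+'|H) = 0.764, P('+'|¬H) = 0.127.
Reviewer A: numerator 0.764·0.057 = 0.043548; evidence = 0.043548+0.127·0.943 = 0.16331; posterior = 0.267.
Reviewer B: numerator 0.764·0.136 = 0.10390; evidence = 0.10390+0.127·0.864 = 0.21363; posterior = 0.486.

Reviewer A: 0.267; Reviewer B: 0.486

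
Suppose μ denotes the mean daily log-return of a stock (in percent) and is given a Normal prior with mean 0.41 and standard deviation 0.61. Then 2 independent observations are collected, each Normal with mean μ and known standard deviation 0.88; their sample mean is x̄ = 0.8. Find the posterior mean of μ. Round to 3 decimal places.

Prior precision 1/τ₀² = 1/0.61² = 2.68745; data precision n/σ² = 2/0.88² = 2.58264.
Posterior precision = 2.68745 + 2.58264 = 5.27009.
Posterior mean = (2.68745·0.41 + 2.58264·0.8) / 5.27009 = 0.601.

Posterior mean ≈ 0.601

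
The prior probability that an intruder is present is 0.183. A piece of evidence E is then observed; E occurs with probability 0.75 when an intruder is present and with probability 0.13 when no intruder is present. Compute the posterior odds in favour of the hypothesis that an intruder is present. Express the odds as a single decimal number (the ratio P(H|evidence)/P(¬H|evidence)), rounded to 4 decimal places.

Posterior odds ≈ 1.2923

Prior odds = 0.183/(1−0.183) = 0.22399. In log-odds, ln(0.22399) = -1.4962.
Add log likelihood ratio: ln(5.7692) = 1.7525.
Posterior log-odds = 0.25639, so posterior odds = exp(0.25639) = 1.2923.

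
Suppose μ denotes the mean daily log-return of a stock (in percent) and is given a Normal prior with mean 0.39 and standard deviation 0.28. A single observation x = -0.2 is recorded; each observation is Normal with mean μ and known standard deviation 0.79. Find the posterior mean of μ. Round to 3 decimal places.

Posterior mean ≈ 0.324

With known σ, the Normal prior is conjugate. Weight on the data is w = (n/σ²)/(n/σ² + 1/τ₀²) = 1.60231/(1.60231+12.7551) = 0.11160.
Posterior mean = w·x̄ + (1−w)·μ₀ = 0.11160·-0.2 + 0.88840·0.39 = 0.324.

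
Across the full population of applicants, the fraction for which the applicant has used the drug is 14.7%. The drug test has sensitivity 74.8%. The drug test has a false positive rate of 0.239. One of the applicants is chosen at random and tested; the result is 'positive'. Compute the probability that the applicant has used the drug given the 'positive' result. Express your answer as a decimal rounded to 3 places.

Let H be the event that the applicant has used the drug. P(H) = 0.147, so P(¬H) = 0.853. With E the 'positive' result, P(E|H) = 0.748 and P(E|¬H) = 0.239.
P(E) = 0.748·0.147 + 0.239·0.853 = 0.10996 + 0.20387 = 0.31382.
By Bayes' theorem, P(H|E) = 0.10996 / 0.31382 = 0.350.

P(H | E) ≈ 0.350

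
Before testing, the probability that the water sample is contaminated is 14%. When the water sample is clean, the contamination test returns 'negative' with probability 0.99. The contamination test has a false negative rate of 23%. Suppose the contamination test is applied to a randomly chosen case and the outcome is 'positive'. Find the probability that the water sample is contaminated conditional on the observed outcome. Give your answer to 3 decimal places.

Write H for 'the water sample is contaminated'. Prior odds H:¬H = 0.14/0.86 = 0.16279. For the 'positive' outcome, the likelihood ratio is 0.77/0.01 = 77.000.
Posterior odds = 0.16279 × 77.000 = 12.535, so P(H|E) = 12.535/(1+12.535) = 0.926.

P(H | E) ≈ 0.926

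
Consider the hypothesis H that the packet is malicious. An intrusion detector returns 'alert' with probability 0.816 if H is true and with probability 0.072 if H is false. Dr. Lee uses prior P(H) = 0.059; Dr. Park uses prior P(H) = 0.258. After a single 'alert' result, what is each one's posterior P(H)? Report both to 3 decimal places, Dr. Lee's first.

The likelihood ratio for an 'alert' result is 0.816/0.072 = 11.333.
Dr. Lee: prior odds 0.059/0.941 = 0.062699; posterior odds 0.71059; posterior probability 0.415.
Dr. Park: prior odds 0.258/0.742 = 0.34771; posterior odds 3.9407; posterior probability 0.798.

Dr. Lee: 0.415; Dr. Park: 0.798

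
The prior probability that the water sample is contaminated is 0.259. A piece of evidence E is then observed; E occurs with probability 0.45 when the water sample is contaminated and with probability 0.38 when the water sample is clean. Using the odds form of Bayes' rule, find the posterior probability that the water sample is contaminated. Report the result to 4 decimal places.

Posterior probability ≈ 0.2927

Prior odds = 0.259/(1−0.259) = 0.34953.
Likelihood ratio for E = 0.45/0.38 = 1.1842.
Posterior odds = prior odds × LR = 0.41391.
Posterior probability = odds/(1+odds) = 0.41391/1.4139 = 0.2927.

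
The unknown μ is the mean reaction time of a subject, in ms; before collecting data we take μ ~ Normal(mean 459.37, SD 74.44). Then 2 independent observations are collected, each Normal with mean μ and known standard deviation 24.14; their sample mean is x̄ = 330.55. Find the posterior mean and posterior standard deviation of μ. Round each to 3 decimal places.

Posterior mean ≈ 336.985; posterior SD ≈ 16.638

Prior precision 1/τ₀² = 1/74.44² = 0.00018046; data precision n/σ² = 2/24.14² = 0.00343206.
Posterior precision = 0.00018046 + 0.00343206 = 0.00361253, giving posterior SD = 1/√0.00361253 = 16.638.
Posterior mean = (0.00018046·459.37 + 0.00343206·330.55) / 0.00361253 = 336.985.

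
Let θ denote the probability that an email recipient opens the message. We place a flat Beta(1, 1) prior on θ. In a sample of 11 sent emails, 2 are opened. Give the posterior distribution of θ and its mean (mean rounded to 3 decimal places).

Observing 2 successes and 9 failures updates Beta(1, 1) by adding the success and failure counts to the two shape parameters: α = 1+2 = 3, β = 1+9 = 10.
E[θ | data] = 3/(3+10) = 0.231.

Posterior: Beta(3, 10); mean ≈ 0.231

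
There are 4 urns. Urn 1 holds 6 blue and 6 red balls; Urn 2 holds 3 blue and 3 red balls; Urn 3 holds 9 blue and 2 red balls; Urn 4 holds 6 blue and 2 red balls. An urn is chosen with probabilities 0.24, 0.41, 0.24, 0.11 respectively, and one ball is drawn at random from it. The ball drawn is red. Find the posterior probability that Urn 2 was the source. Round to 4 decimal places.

Tabulate prior·likelihood by source: [1] prior 0.24, lik 0.5, product 0.1200; [2] prior 0.41, lik 0.5, product 0.2050; [3] prior 0.24, lik 0.1818, product 0.04364; [4] prior 0.11, lik 0.25, product 0.02750.
Normalizing constant = 0.39614; the posterior for Urn 2 is its product over the sum, 0.2050/0.39614 = 0.5175.

Posterior probability ≈ 0.5175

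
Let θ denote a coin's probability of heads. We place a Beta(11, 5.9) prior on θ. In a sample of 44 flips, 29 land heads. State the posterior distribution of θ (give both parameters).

The binomial likelihood is conjugate to the Beta prior: with 29 successes and 15 failures, the posterior is Beta(11+29, 5.9+15) = Beta(40, 20.9).

Posterior: Beta(40, 20.9)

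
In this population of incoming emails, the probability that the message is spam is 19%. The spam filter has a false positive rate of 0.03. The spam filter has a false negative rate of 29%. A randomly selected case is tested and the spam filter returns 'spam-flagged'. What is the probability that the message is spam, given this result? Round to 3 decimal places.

Let H be the event that the message is spam. P(H) = 0.19, so P(¬H) = 0.81. With E the 'spam-flagged' result, P(E|H) = 0.71 and P(E|¬H) = 0.03.
P(E) = 0.71·0.19 + 0.03·0.81 = 0.13490 + 0.024300 = 0.15920.
By Bayes' theorem, P(H|E) = 0.13490 / 0.15920 = 0.847.

P(H | E) ≈ 0.847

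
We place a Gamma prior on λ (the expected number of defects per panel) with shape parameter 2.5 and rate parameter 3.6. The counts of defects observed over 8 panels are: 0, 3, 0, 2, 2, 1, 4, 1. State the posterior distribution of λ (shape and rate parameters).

The Poisson likelihood adds the total count to the shape and the number of exposure periods to the rate. Here ∑xᵢ = 13 and n = 8, so shape 2.5→15.5 and rate 3.6→11.6.

Posterior: Gamma(shape=15.5, rate=11.6)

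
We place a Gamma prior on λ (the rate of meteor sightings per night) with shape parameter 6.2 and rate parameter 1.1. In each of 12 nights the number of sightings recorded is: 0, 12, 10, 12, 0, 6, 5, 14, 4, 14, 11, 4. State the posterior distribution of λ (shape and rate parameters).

Posterior: Gamma(shape=98.2, rate=13.1)

The Poisson likelihood adds the total count to the shape and the number of exposure periods to the rate. Here ∑xᵢ = 92 and n = 12, so shape 6.2→98.2 and rate 1.1→13.1.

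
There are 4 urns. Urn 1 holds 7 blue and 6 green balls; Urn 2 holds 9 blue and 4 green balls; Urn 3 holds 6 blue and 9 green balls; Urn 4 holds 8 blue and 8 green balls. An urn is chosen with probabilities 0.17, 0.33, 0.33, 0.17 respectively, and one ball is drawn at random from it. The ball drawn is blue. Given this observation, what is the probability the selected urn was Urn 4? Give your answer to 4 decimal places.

Tabulate prior·likelihood by source: [1] prior 0.17, lik 0.5385, product 0.09154; [2] prior 0.33, lik 0.6923, product 0.2285; [3] prior 0.33, lik 0.4, product 0.1320; [4] prior 0.17, lik 0.5, product 0.08500.
Normalizing constant = 0.53700; the posterior for Urn 4 is its product over the sum, 0.08500/0.53700 = 0.1583.

Posterior probability ≈ 0.1583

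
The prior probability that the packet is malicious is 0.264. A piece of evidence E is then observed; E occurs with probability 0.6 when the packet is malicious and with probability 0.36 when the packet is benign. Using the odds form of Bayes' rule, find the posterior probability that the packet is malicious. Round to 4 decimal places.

Prior odds = 0.264/(1−0.264) = 0.35870. In log-odds, ln(0.35870) = -1.0253.
Add log likelihood ratio: ln(1.6667) = 0.51083.
Posterior log-odds = -0.51446, so posterior odds = exp(-0.51446) = 0.59783. Converting, P(H|E) = 0.59783/1.5978 = 0.3741.

Posterior probability ≈ 0.3741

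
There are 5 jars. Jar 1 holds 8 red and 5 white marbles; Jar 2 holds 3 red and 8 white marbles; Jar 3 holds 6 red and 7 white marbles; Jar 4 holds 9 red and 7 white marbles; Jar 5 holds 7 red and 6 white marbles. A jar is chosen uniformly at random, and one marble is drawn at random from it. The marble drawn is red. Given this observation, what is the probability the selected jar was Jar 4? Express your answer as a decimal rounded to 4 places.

Tabulate prior·likelihood by source: [1] prior 0.2, lik 0.6154, product 0.1231; [2] prior 0.2, lik 0.2727, product 0.05455; [3] prior 0.2, lik 0.4615, product 0.09231; [4] prior 0.2, lik 0.5625, product 0.1125; [5] prior 0.2, lik 0.5385, product 0.1077.
Normalizing constant = 0.49012; the posterior for Jar 4 is its product over the sum, 0.1125/0.49012 = 0.2295.

Posterior probability ≈ 0.2295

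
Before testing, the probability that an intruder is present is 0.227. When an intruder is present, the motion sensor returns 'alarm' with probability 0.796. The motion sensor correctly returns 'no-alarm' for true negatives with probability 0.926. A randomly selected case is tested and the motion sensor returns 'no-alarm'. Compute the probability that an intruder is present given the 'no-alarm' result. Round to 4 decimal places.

P(H | E) ≈ 0.0608

Let H be the event that an intruder is present. P(H) = 0.227, so P(¬H) = 0.773. With E the 'no-alarm' result, P(E|H) = 0.204 and P(E|¬H) = 0.926.
P(E) = 0.204·0.227 + 0.926·0.773 = 0.046308 + 0.71580 = 0.76211.
By Bayes' theorem, P(H|E) = 0.046308 / 0.76211 = 0.0608.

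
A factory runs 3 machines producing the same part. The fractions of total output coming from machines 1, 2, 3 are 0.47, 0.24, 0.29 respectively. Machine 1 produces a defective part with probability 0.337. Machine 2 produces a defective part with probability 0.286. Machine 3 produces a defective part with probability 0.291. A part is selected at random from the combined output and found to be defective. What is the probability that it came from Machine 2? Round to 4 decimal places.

Posterior probability ≈ 0.2204

Tabulate prior·likelihood by source: [1] prior 0.47, lik 0.337, product 0.1584; [2] prior 0.24, lik 0.286, product 0.06864; [3] prior 0.29, lik 0.291, product 0.08439.
Normalizing constant = 0.31142; the posterior for Machine 2 is its product over the sum, 0.06864/0.31142 = 0.2204.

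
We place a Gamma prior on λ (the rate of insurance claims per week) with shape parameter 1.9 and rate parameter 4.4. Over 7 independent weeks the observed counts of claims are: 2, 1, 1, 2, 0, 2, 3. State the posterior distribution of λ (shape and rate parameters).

Total count ∑xᵢ = 11 over n = 7 weeks.
Gamma is conjugate to the Poisson likelihood: posterior is Gamma(shape = 1.9+11 = 12.9, rate = 4.4+7 = 11.4).

Posterior: Gamma(shape=12.9, rate=11.4)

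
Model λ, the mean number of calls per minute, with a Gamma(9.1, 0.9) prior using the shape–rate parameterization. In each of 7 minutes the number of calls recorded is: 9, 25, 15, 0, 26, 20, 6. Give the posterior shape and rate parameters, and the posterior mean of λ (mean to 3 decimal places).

Posterior: Gamma(shape=110.1, rate=7.9); mean ≈ 13.937

The Poisson likelihood adds the total count to the shape and the number of exposure periods to the rate. Here ∑xᵢ = 101 and n = 7, so shape 9.1→110.1 and rate 0.9→7.9.
Posterior mean = shape/rate = 110.1/7.9 = 13.937.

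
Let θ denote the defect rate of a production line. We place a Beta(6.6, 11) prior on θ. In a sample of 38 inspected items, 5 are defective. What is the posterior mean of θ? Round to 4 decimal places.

Posterior mean ≈ 0.2086

The binomial likelihood is conjugate to the Beta prior: with 5 successes and 33 failures, the posterior is Beta(6.6+5, 11+33) = Beta(11.6, 44).
E[θ | data] = 11.6/(11.6+44) = 0.2086.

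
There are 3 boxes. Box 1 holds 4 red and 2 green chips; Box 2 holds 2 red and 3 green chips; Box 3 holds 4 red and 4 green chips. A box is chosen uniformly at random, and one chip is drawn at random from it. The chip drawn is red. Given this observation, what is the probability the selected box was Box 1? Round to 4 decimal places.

Tabulate prior·likelihood by source: [1] prior 0.333333, lik 0.6667, product 0.2222; [2] prior 0.333333, lik 0.4, product 0.1333; [3] prior 0.333333, lik 0.5, product 0.1667.
Normalizing constant = 0.52222; the posterior for Box 1 is its product over the sum, 0.2222/0.52222 = 0.4255.

Posterior probability ≈ 0.4255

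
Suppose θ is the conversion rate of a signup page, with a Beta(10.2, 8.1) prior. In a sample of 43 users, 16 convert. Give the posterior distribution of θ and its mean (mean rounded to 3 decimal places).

Observing 16 successes and 27 failures updates Beta(10.2, 8.1) by adding the success and failure counts to the two shape parameters: α = 10.2+16 = 26.2, β = 8.1+27 = 35.1.
E[θ | data] = 26.2/(26.2+35.1) = 0.427.

Posterior: Beta(26.2, 35.1); mean ≈ 0.427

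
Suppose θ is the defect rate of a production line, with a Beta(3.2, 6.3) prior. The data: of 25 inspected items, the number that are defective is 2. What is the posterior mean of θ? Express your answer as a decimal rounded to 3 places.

The binomial likelihood is conjugate to the Beta prior: with 2 successes and 23 failures, the posterior is Beta(3.2+2, 6.3+23) = Beta(5.2, 29.3).
Posterior mean = α/(α+β) = 5.2/34.5 = 0.151.

Posterior mean ≈ 0.151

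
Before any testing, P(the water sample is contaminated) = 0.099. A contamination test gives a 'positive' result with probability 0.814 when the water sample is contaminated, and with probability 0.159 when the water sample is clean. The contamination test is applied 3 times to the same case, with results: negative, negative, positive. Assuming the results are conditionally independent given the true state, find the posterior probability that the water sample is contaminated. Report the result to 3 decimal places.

With H the event that the water sample is contaminated, the joint likelihood of the observed sequence is P(data|H) = 0.186·0.186·0.814 = 0.028161 and P(data|¬H) = 0.841·0.841·0.159 = 0.11246.
Bayes: P(H|data) = 0.099·0.028161 / (0.099·0.028161 + 0.901·0.11246) = 0.0027880/0.10411 = 0.0268.

Posterior P(H) ≈ 0.027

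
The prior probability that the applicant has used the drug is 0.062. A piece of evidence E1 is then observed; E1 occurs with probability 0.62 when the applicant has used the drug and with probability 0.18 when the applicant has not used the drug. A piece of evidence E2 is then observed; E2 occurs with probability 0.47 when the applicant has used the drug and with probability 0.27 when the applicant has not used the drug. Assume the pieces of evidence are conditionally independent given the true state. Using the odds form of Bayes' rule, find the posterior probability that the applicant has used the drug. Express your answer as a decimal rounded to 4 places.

Prior odds = 0.062/(1−0.062) = 0.066098. In log-odds, ln(0.066098) = -2.7166.
Add log likelihood ratios: ln(3.4444) + ln(1.7407) = 1.7911.
Posterior log-odds = -0.92554, so posterior odds = exp(-0.92554) = 0.39632. Converting, P(H|E) = 0.39632/1.3963 = 0.2838.

Posterior probability ≈ 0.2838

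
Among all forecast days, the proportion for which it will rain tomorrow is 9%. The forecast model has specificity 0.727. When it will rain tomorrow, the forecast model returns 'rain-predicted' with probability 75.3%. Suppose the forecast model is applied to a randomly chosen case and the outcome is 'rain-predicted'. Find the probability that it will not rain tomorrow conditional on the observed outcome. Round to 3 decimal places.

Write H for 'it will rain tomorrow'. Prior odds H:¬H = 0.09/0.91 = 0.098901. For the 'rain-predicted' outcome, the likelihood ratio is 0.753/0.273 = 2.7582.
Posterior odds = 0.098901 × 2.7582 = 0.27279, so P(H|E) = 0.27279/(1+0.27279) = 0.214. Then P(¬H|E) = 1 − 0.214 = 0.786.

P(¬H | E) ≈ 0.786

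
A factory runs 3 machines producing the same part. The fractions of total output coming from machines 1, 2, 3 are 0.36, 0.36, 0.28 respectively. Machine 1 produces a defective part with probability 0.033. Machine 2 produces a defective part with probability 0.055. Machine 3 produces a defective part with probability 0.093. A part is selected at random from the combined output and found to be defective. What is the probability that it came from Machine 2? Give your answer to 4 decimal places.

Tabulate prior·likelihood by source: [1] prior 0.36, lik 0.033, product 0.01188; [2] prior 0.36, lik 0.055, product 0.01980; [3] prior 0.28, lik 0.093, product 0.02604.
Normalizing constant = 0.057720; the posterior for Machine 2 is its product over the sum, 0.01980/0.057720 = 0.3430.

Posterior probability ≈ 0.3430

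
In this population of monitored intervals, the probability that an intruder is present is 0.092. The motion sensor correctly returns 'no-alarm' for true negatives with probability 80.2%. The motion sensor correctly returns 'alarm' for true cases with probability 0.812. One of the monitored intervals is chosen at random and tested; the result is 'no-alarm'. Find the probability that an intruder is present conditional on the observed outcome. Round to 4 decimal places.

Write H for 'an intruder is present'. Prior odds H:¬H = 0.092/0.908 = 0.10132. For the 'no-alarm' outcome, the likelihood ratio is 0.188/0.802 = 0.23441.
Posterior odds = 0.10132 × 0.23441 = 0.023751, so P(H|E) = 0.023751/(1+0.023751) = 0.0232.

P(H | E) ≈ 0.0232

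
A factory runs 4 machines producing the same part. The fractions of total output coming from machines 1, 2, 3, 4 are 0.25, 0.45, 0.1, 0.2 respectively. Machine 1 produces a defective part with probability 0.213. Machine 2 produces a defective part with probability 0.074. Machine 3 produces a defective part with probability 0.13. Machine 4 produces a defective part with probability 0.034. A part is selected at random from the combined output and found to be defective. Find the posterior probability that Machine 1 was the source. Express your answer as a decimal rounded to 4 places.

Posterior probability ≈ 0.5007

Tabulate prior·likelihood by source: [1] prior 0.25, lik 0.213, product 0.05325; [2] prior 0.45, lik 0.074, product 0.03330; [3] prior 0.1, lik 0.13, product 0.01300; [4] prior 0.2, lik 0.034, product 0.006800.
Normalizing constant = 0.10635; the posterior for Machine 1 is its product over the sum, 0.05325/0.10635 = 0.5007.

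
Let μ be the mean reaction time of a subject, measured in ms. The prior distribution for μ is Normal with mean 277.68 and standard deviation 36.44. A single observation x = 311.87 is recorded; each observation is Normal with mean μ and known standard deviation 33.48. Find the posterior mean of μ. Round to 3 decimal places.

Prior precision 1/τ₀² = 1/36.44² = 0.00075308; data precision n/σ² = 1/33.48² = 0.00089213.
Posterior precision = 0.00075308 + 0.00089213 = 0.00164522.
Posterior mean = (0.00075308·277.68 + 0.00089213·311.87) / 0.00164522 = 296.220.

Posterior mean ≈ 296.220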